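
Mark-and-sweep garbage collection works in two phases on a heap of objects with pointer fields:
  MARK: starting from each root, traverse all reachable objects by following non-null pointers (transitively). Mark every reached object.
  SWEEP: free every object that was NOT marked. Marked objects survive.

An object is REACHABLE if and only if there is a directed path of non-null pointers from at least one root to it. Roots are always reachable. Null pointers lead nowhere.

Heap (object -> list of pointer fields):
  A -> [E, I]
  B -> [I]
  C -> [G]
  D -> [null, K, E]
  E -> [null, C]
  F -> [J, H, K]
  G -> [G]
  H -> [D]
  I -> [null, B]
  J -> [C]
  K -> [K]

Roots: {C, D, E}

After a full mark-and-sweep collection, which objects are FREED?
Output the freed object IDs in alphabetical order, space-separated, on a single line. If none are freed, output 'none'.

Answer: A B F H I J

Derivation:
Roots: C D E
Mark C: refs=G, marked=C
Mark D: refs=null K E, marked=C D
Mark E: refs=null C, marked=C D E
Mark G: refs=G, marked=C D E G
Mark K: refs=K, marked=C D E G K
Unmarked (collected): A B F H I J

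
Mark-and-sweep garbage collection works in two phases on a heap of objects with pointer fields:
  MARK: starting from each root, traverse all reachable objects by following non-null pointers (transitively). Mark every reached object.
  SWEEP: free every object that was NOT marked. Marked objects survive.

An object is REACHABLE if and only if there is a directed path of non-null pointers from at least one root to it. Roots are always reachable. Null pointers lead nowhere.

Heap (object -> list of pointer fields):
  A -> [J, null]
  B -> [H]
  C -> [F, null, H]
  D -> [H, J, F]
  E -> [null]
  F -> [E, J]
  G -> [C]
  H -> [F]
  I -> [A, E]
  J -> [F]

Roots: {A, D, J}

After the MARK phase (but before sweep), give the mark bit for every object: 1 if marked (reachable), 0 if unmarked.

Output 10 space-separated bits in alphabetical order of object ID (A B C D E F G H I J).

Roots: A D J
Mark A: refs=J null, marked=A
Mark D: refs=H J F, marked=A D
Mark J: refs=F, marked=A D J
Mark H: refs=F, marked=A D H J
Mark F: refs=E J, marked=A D F H J
Mark E: refs=null, marked=A D E F H J
Unmarked (collected): B C G I

Answer: 1 0 0 1 1 1 0 1 0 1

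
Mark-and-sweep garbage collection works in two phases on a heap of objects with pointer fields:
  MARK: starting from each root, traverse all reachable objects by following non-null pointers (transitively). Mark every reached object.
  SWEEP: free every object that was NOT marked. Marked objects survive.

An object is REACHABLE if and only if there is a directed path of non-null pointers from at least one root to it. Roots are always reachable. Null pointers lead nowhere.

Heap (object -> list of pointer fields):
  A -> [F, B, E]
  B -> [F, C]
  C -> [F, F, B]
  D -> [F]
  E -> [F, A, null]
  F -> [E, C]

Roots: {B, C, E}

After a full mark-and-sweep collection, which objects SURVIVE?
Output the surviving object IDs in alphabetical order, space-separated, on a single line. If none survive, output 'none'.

Roots: B C E
Mark B: refs=F C, marked=B
Mark C: refs=F F B, marked=B C
Mark E: refs=F A null, marked=B C E
Mark F: refs=E C, marked=B C E F
Mark A: refs=F B E, marked=A B C E F
Unmarked (collected): D

Answer: A B C E F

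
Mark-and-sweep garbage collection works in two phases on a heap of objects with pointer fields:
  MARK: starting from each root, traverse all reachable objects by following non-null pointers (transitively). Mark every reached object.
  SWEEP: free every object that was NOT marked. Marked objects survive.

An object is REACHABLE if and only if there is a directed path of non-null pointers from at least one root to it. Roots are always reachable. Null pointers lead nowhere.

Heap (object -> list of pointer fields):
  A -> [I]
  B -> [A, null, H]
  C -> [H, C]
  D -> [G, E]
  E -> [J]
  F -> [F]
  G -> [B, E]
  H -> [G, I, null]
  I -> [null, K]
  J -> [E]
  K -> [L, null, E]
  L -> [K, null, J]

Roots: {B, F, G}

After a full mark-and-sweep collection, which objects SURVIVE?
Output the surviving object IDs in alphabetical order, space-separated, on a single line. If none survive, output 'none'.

Answer: A B E F G H I J K L

Derivation:
Roots: B F G
Mark B: refs=A null H, marked=B
Mark F: refs=F, marked=B F
Mark G: refs=B E, marked=B F G
Mark A: refs=I, marked=A B F G
Mark H: refs=G I null, marked=A B F G H
Mark E: refs=J, marked=A B E F G H
Mark I: refs=null K, marked=A B E F G H I
Mark J: refs=E, marked=A B E F G H I J
Mark K: refs=L null E, marked=A B E F G H I J K
Mark L: refs=K null J, marked=A B E F G H I J K L
Unmarked (collected): C D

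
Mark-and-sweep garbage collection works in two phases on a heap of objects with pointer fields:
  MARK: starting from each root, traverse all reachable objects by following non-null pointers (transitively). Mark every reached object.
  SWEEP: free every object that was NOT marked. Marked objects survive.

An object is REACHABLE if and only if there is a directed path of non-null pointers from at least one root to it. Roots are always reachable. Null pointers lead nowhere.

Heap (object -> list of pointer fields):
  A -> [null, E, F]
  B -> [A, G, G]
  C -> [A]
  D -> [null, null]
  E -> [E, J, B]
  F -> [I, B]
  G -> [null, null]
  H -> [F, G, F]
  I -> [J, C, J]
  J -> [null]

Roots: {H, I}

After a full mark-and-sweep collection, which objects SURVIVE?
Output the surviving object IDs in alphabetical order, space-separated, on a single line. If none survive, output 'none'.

Roots: H I
Mark H: refs=F G F, marked=H
Mark I: refs=J C J, marked=H I
Mark F: refs=I B, marked=F H I
Mark G: refs=null null, marked=F G H I
Mark J: refs=null, marked=F G H I J
Mark C: refs=A, marked=C F G H I J
Mark B: refs=A G G, marked=B C F G H I J
Mark A: refs=null E F, marked=A B C F G H I J
Mark E: refs=E J B, marked=A B C E F G H I J
Unmarked (collected): D

Answer: A B C E F G H I J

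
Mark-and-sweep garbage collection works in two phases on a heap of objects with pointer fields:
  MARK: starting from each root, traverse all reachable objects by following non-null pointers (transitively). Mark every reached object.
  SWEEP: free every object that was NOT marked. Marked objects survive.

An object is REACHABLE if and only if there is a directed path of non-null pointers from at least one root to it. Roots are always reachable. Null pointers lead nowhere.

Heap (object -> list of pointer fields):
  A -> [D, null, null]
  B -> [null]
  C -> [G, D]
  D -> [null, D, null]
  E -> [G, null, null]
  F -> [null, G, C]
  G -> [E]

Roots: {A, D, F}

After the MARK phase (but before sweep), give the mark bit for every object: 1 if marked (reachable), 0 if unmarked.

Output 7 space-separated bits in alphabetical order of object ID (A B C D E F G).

Roots: A D F
Mark A: refs=D null null, marked=A
Mark D: refs=null D null, marked=A D
Mark F: refs=null G C, marked=A D F
Mark G: refs=E, marked=A D F G
Mark C: refs=G D, marked=A C D F G
Mark E: refs=G null null, marked=A C D E F G
Unmarked (collected): B

Answer: 1 0 1 1 1 1 1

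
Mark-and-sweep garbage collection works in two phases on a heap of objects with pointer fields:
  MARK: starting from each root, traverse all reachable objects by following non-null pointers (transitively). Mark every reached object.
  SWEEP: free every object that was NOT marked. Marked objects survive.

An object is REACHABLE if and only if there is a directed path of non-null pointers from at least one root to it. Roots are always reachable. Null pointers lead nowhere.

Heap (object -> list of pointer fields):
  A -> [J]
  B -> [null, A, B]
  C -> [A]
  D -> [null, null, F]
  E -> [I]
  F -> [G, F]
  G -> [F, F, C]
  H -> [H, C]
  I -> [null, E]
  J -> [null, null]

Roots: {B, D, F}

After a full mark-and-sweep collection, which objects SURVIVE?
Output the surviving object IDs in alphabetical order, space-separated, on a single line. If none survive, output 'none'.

Answer: A B C D F G J

Derivation:
Roots: B D F
Mark B: refs=null A B, marked=B
Mark D: refs=null null F, marked=B D
Mark F: refs=G F, marked=B D F
Mark A: refs=J, marked=A B D F
Mark G: refs=F F C, marked=A B D F G
Mark J: refs=null null, marked=A B D F G J
Mark C: refs=A, marked=A B C D F G J
Unmarked (collected): E H I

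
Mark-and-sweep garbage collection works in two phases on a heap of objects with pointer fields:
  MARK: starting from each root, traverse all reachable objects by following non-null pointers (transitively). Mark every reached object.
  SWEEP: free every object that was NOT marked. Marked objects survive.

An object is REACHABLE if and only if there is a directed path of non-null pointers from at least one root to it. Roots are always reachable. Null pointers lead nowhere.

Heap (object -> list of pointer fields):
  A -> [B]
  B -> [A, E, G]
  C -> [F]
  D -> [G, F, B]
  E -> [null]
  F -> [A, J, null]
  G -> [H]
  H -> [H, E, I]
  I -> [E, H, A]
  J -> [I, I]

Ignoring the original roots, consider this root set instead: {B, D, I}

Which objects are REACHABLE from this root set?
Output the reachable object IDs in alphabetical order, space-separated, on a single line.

Roots: B D I
Mark B: refs=A E G, marked=B
Mark D: refs=G F B, marked=B D
Mark I: refs=E H A, marked=B D I
Mark A: refs=B, marked=A B D I
Mark E: refs=null, marked=A B D E I
Mark G: refs=H, marked=A B D E G I
Mark F: refs=A J null, marked=A B D E F G I
Mark H: refs=H E I, marked=A B D E F G H I
Mark J: refs=I I, marked=A B D E F G H I J
Unmarked (collected): C

Answer: A B D E F G H I J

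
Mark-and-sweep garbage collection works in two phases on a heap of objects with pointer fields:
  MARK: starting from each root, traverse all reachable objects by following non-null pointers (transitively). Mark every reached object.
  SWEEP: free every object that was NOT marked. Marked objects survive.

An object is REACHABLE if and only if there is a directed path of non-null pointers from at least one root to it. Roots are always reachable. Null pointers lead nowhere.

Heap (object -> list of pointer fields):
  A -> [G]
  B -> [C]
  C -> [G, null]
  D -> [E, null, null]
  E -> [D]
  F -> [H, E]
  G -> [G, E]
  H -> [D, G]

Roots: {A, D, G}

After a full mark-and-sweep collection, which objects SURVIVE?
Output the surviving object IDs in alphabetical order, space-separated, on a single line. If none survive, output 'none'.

Roots: A D G
Mark A: refs=G, marked=A
Mark D: refs=E null null, marked=A D
Mark G: refs=G E, marked=A D G
Mark E: refs=D, marked=A D E G
Unmarked (collected): B C F H

Answer: A D E G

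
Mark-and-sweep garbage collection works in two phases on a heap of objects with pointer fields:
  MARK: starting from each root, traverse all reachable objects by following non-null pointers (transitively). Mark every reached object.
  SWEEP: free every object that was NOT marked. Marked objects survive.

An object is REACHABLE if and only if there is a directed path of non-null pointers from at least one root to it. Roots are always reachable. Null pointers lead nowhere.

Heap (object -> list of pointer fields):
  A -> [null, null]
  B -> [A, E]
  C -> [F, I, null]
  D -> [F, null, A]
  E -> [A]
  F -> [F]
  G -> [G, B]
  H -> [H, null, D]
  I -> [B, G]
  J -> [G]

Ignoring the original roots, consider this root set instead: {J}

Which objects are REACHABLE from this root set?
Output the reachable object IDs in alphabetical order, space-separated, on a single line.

Roots: J
Mark J: refs=G, marked=J
Mark G: refs=G B, marked=G J
Mark B: refs=A E, marked=B G J
Mark A: refs=null null, marked=A B G J
Mark E: refs=A, marked=A B E G J
Unmarked (collected): C D F H I

Answer: A B E G J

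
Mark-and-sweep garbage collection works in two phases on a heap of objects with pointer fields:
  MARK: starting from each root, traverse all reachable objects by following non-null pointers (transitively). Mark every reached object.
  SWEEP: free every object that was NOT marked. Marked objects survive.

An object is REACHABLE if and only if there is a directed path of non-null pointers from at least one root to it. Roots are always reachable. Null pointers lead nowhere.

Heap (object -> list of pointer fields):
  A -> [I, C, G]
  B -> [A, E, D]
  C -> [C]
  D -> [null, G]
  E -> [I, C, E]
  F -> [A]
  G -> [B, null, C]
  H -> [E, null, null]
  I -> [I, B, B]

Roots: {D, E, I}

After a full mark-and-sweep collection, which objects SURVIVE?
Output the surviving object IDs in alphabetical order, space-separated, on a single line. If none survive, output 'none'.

Roots: D E I
Mark D: refs=null G, marked=D
Mark E: refs=I C E, marked=D E
Mark I: refs=I B B, marked=D E I
Mark G: refs=B null C, marked=D E G I
Mark C: refs=C, marked=C D E G I
Mark B: refs=A E D, marked=B C D E G I
Mark A: refs=I C G, marked=A B C D E G I
Unmarked (collected): F H

Answer: A B C D E G I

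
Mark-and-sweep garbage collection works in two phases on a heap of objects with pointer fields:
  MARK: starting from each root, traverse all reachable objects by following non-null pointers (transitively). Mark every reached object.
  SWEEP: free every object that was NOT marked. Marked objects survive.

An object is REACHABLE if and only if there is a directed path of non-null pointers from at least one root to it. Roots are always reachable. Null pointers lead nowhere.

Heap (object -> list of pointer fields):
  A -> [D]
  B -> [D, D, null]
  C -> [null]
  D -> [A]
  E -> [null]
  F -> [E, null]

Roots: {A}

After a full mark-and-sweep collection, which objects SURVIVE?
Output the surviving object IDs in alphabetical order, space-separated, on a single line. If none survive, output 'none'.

Answer: A D

Derivation:
Roots: A
Mark A: refs=D, marked=A
Mark D: refs=A, marked=A D
Unmarked (collected): B C E F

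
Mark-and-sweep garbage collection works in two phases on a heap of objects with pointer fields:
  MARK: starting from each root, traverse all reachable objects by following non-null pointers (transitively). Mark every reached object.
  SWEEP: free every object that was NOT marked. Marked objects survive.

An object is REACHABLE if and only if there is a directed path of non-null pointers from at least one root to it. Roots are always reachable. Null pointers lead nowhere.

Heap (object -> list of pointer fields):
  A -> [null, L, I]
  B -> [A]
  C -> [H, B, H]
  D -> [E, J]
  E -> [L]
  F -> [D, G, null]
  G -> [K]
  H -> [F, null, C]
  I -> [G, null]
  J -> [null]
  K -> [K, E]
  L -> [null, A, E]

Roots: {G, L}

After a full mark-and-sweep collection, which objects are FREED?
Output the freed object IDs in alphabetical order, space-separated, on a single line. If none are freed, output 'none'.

Roots: G L
Mark G: refs=K, marked=G
Mark L: refs=null A E, marked=G L
Mark K: refs=K E, marked=G K L
Mark A: refs=null L I, marked=A G K L
Mark E: refs=L, marked=A E G K L
Mark I: refs=G null, marked=A E G I K L
Unmarked (collected): B C D F H J

Answer: B C D F H J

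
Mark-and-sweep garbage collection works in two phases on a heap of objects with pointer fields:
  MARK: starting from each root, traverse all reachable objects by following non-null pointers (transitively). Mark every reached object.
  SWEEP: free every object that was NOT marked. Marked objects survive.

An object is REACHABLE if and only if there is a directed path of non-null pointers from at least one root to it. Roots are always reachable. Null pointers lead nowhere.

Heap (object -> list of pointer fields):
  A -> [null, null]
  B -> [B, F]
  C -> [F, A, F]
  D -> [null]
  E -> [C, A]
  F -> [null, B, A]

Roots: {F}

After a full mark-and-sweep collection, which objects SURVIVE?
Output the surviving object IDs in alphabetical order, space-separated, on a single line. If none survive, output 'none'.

Roots: F
Mark F: refs=null B A, marked=F
Mark B: refs=B F, marked=B F
Mark A: refs=null null, marked=A B F
Unmarked (collected): C D E

Answer: A B F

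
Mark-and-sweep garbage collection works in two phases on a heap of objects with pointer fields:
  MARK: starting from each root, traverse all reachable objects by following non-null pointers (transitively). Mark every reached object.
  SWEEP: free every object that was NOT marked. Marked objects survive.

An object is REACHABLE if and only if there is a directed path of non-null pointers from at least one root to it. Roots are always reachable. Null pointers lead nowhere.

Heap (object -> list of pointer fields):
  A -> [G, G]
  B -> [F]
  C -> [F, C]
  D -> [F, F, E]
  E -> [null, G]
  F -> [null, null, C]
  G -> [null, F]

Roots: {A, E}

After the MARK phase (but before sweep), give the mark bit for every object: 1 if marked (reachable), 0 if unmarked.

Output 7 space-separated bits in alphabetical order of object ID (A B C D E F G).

Answer: 1 0 1 0 1 1 1

Derivation:
Roots: A E
Mark A: refs=G G, marked=A
Mark E: refs=null G, marked=A E
Mark G: refs=null F, marked=A E G
Mark F: refs=null null C, marked=A E F G
Mark C: refs=F C, marked=A C E F G
Unmarked (collected): B D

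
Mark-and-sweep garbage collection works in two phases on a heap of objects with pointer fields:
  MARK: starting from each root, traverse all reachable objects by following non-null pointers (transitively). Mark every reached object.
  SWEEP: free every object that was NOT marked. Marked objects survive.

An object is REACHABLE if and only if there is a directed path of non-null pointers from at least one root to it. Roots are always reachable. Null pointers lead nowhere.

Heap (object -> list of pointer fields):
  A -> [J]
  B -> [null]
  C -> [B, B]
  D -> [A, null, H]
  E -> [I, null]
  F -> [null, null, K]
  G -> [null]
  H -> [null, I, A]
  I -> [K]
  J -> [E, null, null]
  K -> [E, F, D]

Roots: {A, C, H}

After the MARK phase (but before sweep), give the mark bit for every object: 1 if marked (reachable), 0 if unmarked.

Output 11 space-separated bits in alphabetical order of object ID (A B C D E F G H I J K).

Answer: 1 1 1 1 1 1 0 1 1 1 1

Derivation:
Roots: A C H
Mark A: refs=J, marked=A
Mark C: refs=B B, marked=A C
Mark H: refs=null I A, marked=A C H
Mark J: refs=E null null, marked=A C H J
Mark B: refs=null, marked=A B C H J
Mark I: refs=K, marked=A B C H I J
Mark E: refs=I null, marked=A B C E H I J
Mark K: refs=E F D, marked=A B C E H I J K
Mark F: refs=null null K, marked=A B C E F H I J K
Mark D: refs=A null H, marked=A B C D E F H I J K
Unmarked (collected): G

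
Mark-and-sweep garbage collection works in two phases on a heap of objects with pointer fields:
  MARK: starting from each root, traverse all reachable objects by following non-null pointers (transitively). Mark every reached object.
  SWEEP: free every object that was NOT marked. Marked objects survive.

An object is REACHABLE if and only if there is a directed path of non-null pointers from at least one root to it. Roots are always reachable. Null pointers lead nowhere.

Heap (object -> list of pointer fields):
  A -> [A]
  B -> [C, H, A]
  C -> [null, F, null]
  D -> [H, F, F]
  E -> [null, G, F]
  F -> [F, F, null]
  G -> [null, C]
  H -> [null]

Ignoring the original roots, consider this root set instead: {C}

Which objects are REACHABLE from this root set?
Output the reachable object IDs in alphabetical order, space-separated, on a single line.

Roots: C
Mark C: refs=null F null, marked=C
Mark F: refs=F F null, marked=C F
Unmarked (collected): A B D E G H

Answer: C F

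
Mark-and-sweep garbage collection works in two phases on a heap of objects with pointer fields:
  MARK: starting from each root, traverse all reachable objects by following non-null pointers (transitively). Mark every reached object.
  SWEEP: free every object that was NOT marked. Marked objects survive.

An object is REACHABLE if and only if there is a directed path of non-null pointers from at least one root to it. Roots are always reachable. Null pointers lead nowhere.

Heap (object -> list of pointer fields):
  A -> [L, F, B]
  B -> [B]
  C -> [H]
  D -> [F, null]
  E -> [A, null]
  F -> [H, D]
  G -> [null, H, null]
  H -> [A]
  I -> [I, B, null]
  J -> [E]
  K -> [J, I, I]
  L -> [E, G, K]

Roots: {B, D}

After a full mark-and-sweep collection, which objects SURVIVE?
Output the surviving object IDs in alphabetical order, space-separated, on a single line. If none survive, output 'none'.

Answer: A B D E F G H I J K L

Derivation:
Roots: B D
Mark B: refs=B, marked=B
Mark D: refs=F null, marked=B D
Mark F: refs=H D, marked=B D F
Mark H: refs=A, marked=B D F H
Mark A: refs=L F B, marked=A B D F H
Mark L: refs=E G K, marked=A B D F H L
Mark E: refs=A null, marked=A B D E F H L
Mark G: refs=null H null, marked=A B D E F G H L
Mark K: refs=J I I, marked=A B D E F G H K L
Mark J: refs=E, marked=A B D E F G H J K L
Mark I: refs=I B null, marked=A B D E F G H I J K L
Unmarked (collected): C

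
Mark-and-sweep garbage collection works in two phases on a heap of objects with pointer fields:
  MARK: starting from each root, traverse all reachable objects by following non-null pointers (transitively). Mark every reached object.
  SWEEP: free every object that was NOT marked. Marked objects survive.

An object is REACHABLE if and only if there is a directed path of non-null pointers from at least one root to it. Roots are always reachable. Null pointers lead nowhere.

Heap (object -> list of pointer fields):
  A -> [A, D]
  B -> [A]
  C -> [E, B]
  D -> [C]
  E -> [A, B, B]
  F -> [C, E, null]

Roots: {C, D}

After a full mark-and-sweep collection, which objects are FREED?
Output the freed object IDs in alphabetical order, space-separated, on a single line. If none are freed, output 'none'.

Answer: F

Derivation:
Roots: C D
Mark C: refs=E B, marked=C
Mark D: refs=C, marked=C D
Mark E: refs=A B B, marked=C D E
Mark B: refs=A, marked=B C D E
Mark A: refs=A D, marked=A B C D E
Unmarked (collected): F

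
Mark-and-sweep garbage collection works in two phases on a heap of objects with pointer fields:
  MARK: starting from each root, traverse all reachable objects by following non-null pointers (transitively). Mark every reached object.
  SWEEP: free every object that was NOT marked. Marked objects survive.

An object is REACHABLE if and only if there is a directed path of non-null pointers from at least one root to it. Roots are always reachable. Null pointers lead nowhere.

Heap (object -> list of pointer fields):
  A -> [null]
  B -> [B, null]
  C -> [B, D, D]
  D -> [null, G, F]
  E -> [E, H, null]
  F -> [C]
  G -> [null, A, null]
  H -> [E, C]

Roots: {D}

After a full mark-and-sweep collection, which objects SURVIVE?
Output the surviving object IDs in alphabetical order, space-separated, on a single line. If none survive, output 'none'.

Roots: D
Mark D: refs=null G F, marked=D
Mark G: refs=null A null, marked=D G
Mark F: refs=C, marked=D F G
Mark A: refs=null, marked=A D F G
Mark C: refs=B D D, marked=A C D F G
Mark B: refs=B null, marked=A B C D F G
Unmarked (collected): E H

Answer: A B C D F G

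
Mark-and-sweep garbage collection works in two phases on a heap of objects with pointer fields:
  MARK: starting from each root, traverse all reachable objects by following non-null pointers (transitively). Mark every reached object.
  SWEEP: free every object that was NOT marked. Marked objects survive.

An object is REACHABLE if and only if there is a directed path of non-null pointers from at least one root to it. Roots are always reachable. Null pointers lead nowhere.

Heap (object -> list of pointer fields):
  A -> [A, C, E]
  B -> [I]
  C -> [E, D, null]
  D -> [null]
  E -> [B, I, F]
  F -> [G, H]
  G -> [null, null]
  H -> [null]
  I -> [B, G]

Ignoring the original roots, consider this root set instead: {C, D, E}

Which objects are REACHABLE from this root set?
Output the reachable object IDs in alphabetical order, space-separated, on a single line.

Roots: C D E
Mark C: refs=E D null, marked=C
Mark D: refs=null, marked=C D
Mark E: refs=B I F, marked=C D E
Mark B: refs=I, marked=B C D E
Mark I: refs=B G, marked=B C D E I
Mark F: refs=G H, marked=B C D E F I
Mark G: refs=null null, marked=B C D E F G I
Mark H: refs=null, marked=B C D E F G H I
Unmarked (collected): A

Answer: B C D E F G H I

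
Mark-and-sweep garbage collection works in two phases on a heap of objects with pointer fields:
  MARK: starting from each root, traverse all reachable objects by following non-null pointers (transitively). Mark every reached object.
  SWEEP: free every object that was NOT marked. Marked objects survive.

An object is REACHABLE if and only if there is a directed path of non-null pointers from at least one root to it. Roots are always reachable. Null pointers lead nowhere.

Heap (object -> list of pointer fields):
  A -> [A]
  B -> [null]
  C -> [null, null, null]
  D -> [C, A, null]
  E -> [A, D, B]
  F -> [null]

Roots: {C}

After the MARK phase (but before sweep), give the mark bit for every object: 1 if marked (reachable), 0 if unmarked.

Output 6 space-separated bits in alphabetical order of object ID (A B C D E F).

Answer: 0 0 1 0 0 0

Derivation:
Roots: C
Mark C: refs=null null null, marked=C
Unmarked (collected): A B D E F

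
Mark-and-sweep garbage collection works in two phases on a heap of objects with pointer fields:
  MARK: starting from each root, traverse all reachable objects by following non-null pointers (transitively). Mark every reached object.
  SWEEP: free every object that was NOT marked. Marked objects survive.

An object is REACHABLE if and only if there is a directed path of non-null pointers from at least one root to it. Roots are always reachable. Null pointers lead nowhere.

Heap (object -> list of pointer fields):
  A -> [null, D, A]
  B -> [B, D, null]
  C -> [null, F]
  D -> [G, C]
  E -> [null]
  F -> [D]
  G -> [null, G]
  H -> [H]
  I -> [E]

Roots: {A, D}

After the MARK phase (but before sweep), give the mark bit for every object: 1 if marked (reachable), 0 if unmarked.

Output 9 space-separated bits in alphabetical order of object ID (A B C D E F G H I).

Roots: A D
Mark A: refs=null D A, marked=A
Mark D: refs=G C, marked=A D
Mark G: refs=null G, marked=A D G
Mark C: refs=null F, marked=A C D G
Mark F: refs=D, marked=A C D F G
Unmarked (collected): B E H I

Answer: 1 0 1 1 0 1 1 0 0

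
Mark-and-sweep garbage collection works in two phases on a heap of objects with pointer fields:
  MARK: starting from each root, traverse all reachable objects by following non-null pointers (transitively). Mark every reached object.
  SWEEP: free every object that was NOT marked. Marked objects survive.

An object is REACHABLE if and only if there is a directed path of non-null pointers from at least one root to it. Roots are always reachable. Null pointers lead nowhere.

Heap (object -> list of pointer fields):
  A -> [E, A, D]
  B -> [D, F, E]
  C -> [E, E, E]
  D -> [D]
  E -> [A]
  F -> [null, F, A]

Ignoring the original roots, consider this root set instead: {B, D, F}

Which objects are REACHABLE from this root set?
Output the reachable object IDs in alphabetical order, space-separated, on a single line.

Answer: A B D E F

Derivation:
Roots: B D F
Mark B: refs=D F E, marked=B
Mark D: refs=D, marked=B D
Mark F: refs=null F A, marked=B D F
Mark E: refs=A, marked=B D E F
Mark A: refs=E A D, marked=A B D E F
Unmarked (collected): C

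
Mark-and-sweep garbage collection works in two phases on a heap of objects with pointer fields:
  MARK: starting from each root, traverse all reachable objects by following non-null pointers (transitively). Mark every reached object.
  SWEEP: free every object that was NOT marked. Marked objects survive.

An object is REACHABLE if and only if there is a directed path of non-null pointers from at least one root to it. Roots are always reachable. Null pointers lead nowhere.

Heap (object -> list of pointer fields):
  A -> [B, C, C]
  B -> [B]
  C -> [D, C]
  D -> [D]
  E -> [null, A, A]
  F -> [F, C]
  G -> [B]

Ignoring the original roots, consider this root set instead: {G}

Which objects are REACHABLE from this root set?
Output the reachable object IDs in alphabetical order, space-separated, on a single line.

Roots: G
Mark G: refs=B, marked=G
Mark B: refs=B, marked=B G
Unmarked (collected): A C D E F

Answer: B G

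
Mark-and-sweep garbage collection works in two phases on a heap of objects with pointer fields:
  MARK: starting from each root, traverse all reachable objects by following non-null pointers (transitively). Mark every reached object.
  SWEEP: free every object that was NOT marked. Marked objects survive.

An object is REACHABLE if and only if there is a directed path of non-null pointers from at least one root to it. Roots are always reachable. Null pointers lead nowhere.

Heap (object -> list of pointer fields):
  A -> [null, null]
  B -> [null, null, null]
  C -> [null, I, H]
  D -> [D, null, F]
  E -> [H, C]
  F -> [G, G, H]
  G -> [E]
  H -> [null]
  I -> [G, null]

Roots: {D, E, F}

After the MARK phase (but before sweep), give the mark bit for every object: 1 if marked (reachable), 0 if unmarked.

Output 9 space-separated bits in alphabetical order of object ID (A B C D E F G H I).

Answer: 0 0 1 1 1 1 1 1 1

Derivation:
Roots: D E F
Mark D: refs=D null F, marked=D
Mark E: refs=H C, marked=D E
Mark F: refs=G G H, marked=D E F
Mark H: refs=null, marked=D E F H
Mark C: refs=null I H, marked=C D E F H
Mark G: refs=E, marked=C D E F G H
Mark I: refs=G null, marked=C D E F G H I
Unmarked (collected): A B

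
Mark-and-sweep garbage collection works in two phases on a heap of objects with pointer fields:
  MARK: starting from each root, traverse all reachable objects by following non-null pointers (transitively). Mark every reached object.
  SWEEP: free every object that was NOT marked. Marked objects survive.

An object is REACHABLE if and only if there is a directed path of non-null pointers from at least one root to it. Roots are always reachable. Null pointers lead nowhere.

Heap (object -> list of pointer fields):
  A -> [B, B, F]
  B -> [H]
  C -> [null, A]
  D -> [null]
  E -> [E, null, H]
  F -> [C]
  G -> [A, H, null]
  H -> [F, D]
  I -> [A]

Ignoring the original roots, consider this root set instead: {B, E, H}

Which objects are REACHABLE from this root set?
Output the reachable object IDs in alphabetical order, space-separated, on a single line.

Roots: B E H
Mark B: refs=H, marked=B
Mark E: refs=E null H, marked=B E
Mark H: refs=F D, marked=B E H
Mark F: refs=C, marked=B E F H
Mark D: refs=null, marked=B D E F H
Mark C: refs=null A, marked=B C D E F H
Mark A: refs=B B F, marked=A B C D E F H
Unmarked (collected): G I

Answer: A B C D E F H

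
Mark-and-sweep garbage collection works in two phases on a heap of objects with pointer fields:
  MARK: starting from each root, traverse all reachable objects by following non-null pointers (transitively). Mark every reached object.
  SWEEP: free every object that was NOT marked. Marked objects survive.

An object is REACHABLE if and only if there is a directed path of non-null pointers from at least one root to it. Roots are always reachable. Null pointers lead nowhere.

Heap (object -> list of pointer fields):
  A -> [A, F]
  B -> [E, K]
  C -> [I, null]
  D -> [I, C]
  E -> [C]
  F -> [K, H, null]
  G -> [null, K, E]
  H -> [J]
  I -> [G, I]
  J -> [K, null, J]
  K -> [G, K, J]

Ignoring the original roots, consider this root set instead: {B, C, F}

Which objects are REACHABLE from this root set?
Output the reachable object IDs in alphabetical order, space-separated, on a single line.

Answer: B C E F G H I J K

Derivation:
Roots: B C F
Mark B: refs=E K, marked=B
Mark C: refs=I null, marked=B C
Mark F: refs=K H null, marked=B C F
Mark E: refs=C, marked=B C E F
Mark K: refs=G K J, marked=B C E F K
Mark I: refs=G I, marked=B C E F I K
Mark H: refs=J, marked=B C E F H I K
Mark G: refs=null K E, marked=B C E F G H I K
Mark J: refs=K null J, marked=B C E F G H I J K
Unmarked (collected): A D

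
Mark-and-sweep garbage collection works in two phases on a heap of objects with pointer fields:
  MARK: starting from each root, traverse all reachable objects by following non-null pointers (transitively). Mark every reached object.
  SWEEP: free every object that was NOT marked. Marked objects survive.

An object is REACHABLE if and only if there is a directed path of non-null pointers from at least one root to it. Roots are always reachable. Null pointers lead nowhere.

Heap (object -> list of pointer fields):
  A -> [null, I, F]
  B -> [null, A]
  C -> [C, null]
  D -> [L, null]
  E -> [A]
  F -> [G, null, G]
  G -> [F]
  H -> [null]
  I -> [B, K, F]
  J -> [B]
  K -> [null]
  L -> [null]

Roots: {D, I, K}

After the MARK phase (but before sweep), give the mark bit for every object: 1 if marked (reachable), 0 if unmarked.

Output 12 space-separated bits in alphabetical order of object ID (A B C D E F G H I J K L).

Answer: 1 1 0 1 0 1 1 0 1 0 1 1

Derivation:
Roots: D I K
Mark D: refs=L null, marked=D
Mark I: refs=B K F, marked=D I
Mark K: refs=null, marked=D I K
Mark L: refs=null, marked=D I K L
Mark B: refs=null A, marked=B D I K L
Mark F: refs=G null G, marked=B D F I K L
Mark A: refs=null I F, marked=A B D F I K L
Mark G: refs=F, marked=A B D F G I K L
Unmarked (collected): C E H J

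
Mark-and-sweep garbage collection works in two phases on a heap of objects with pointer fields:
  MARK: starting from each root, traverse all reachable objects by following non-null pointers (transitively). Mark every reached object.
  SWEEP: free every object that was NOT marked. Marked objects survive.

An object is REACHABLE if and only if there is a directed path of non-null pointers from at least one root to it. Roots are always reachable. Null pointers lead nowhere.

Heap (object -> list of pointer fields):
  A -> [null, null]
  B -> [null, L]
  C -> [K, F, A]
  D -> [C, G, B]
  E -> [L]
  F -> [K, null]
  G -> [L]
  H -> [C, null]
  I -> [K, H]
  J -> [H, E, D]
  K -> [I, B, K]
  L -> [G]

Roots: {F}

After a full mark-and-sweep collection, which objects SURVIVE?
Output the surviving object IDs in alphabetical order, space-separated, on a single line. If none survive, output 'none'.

Answer: A B C F G H I K L

Derivation:
Roots: F
Mark F: refs=K null, marked=F
Mark K: refs=I B K, marked=F K
Mark I: refs=K H, marked=F I K
Mark B: refs=null L, marked=B F I K
Mark H: refs=C null, marked=B F H I K
Mark L: refs=G, marked=B F H I K L
Mark C: refs=K F A, marked=B C F H I K L
Mark G: refs=L, marked=B C F G H I K L
Mark A: refs=null null, marked=A B C F G H I K L
Unmarked (collected): D E J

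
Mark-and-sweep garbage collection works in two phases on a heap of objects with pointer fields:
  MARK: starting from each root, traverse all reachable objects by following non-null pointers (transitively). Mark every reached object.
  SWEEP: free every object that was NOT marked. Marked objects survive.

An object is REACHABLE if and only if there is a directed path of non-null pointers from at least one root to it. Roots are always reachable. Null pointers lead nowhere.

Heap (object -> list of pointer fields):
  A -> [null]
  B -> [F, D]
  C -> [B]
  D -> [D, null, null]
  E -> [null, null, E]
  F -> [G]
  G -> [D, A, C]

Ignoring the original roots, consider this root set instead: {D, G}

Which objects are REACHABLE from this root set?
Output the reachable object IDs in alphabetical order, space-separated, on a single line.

Answer: A B C D F G

Derivation:
Roots: D G
Mark D: refs=D null null, marked=D
Mark G: refs=D A C, marked=D G
Mark A: refs=null, marked=A D G
Mark C: refs=B, marked=A C D G
Mark B: refs=F D, marked=A B C D G
Mark F: refs=G, marked=A B C D F G
Unmarked (collected): E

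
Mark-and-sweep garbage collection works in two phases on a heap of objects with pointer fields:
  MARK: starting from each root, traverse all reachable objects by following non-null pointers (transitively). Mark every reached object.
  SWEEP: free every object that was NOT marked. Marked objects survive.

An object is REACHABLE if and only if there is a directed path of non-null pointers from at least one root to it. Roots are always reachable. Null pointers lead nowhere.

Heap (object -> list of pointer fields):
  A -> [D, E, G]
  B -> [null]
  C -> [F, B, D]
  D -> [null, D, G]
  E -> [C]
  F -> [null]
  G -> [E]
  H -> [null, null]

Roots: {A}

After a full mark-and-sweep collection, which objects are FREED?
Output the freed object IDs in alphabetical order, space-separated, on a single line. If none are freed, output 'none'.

Answer: H

Derivation:
Roots: A
Mark A: refs=D E G, marked=A
Mark D: refs=null D G, marked=A D
Mark E: refs=C, marked=A D E
Mark G: refs=E, marked=A D E G
Mark C: refs=F B D, marked=A C D E G
Mark F: refs=null, marked=A C D E F G
Mark B: refs=null, marked=A B C D E F G
Unmarked (collected): H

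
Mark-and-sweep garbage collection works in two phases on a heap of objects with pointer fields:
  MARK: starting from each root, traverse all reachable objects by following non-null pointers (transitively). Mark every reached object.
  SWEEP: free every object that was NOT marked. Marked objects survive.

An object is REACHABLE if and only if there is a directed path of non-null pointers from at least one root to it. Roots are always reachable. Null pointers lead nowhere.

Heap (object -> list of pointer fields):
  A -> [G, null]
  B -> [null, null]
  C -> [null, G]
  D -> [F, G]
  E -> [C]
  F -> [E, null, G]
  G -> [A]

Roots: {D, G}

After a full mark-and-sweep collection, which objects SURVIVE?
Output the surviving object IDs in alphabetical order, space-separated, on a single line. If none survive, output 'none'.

Answer: A C D E F G

Derivation:
Roots: D G
Mark D: refs=F G, marked=D
Mark G: refs=A, marked=D G
Mark F: refs=E null G, marked=D F G
Mark A: refs=G null, marked=A D F G
Mark E: refs=C, marked=A D E F G
Mark C: refs=null G, marked=A C D E F G
Unmarked (collected): B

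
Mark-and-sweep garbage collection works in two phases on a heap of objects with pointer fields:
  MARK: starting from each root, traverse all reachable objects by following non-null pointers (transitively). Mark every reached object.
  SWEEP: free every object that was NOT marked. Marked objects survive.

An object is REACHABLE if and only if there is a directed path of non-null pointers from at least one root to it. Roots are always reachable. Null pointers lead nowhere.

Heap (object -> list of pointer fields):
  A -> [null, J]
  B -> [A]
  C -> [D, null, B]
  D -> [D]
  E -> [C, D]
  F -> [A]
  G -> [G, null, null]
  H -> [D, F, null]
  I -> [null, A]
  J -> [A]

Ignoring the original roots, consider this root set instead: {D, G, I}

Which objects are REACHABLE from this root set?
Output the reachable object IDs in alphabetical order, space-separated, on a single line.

Answer: A D G I J

Derivation:
Roots: D G I
Mark D: refs=D, marked=D
Mark G: refs=G null null, marked=D G
Mark I: refs=null A, marked=D G I
Mark A: refs=null J, marked=A D G I
Mark J: refs=A, marked=A D G I J
Unmarked (collected): B C E F H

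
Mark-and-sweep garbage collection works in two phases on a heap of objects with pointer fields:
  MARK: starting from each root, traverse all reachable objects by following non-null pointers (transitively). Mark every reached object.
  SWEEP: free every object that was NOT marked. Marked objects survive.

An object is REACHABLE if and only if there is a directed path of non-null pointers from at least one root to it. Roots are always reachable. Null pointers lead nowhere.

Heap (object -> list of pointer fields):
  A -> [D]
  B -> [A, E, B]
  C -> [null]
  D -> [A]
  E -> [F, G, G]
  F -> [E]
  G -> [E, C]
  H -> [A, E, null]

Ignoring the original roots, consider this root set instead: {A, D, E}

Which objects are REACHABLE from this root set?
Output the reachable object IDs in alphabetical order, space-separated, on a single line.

Answer: A C D E F G

Derivation:
Roots: A D E
Mark A: refs=D, marked=A
Mark D: refs=A, marked=A D
Mark E: refs=F G G, marked=A D E
Mark F: refs=E, marked=A D E F
Mark G: refs=E C, marked=A D E F G
Mark C: refs=null, marked=A C D E F G
Unmarked (collected): B H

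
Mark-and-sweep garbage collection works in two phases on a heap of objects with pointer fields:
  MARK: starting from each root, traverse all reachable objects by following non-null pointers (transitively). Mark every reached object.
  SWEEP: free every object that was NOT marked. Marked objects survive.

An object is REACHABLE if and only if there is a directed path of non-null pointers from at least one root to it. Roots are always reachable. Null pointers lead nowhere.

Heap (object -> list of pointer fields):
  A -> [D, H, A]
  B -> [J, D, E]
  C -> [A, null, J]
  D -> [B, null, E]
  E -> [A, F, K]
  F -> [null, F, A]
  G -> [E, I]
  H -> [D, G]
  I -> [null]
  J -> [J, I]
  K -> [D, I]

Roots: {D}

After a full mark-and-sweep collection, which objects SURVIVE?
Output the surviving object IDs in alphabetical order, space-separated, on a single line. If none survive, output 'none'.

Answer: A B D E F G H I J K

Derivation:
Roots: D
Mark D: refs=B null E, marked=D
Mark B: refs=J D E, marked=B D
Mark E: refs=A F K, marked=B D E
Mark J: refs=J I, marked=B D E J
Mark A: refs=D H A, marked=A B D E J
Mark F: refs=null F A, marked=A B D E F J
Mark K: refs=D I, marked=A B D E F J K
Mark I: refs=null, marked=A B D E F I J K
Mark H: refs=D G, marked=A B D E F H I J K
Mark G: refs=E I, marked=A B D E F G H I J K
Unmarked (collected): C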